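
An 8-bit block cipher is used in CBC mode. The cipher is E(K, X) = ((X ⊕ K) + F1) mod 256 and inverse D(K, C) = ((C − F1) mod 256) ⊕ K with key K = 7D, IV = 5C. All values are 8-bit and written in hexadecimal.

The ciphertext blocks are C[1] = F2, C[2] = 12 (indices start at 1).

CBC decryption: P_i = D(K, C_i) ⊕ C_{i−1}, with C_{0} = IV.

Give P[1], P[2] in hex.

P[1] = 20, P[2] = AE

P[1]: D(K, F2) = 7C; 7C ⊕ 5C = 20.
P[2]: D(K, 12) = 5C; 5C ⊕ F2 = AE.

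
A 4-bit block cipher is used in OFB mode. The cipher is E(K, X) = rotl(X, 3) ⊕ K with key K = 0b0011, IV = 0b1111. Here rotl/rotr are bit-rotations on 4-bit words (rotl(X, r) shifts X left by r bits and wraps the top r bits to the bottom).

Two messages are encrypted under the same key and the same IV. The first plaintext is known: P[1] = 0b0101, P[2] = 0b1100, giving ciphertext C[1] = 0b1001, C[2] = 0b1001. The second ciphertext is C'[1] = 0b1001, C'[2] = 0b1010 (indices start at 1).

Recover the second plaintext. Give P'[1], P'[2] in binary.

In OFB with a reused IV, both messages share the same keystream S_i, so C_i ⊕ C'_i = P_i ⊕ P'_i and thus P'_i = P_i ⊕ C_i ⊕ C'_i.
P'[1]: 0b0101 ⊕ 0b1001 ⊕ 0b1001 = 0b0101.
P'[2]: 0b1100 ⊕ 0b1001 ⊕ 0b1010 = 0b1111.

P'[1] = 0b0101, P'[2] = 0b1111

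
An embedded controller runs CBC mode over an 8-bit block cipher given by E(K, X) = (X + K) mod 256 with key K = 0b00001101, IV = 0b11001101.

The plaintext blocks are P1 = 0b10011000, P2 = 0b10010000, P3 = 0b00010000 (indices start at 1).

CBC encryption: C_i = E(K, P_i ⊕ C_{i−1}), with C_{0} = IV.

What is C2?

C1: P1 ⊕ 0b11001101 = 0b01010101; E(K, 0b01010101) = 0b01100010.
C2: P2 ⊕ 0b01100010 = 0b11110010; E(K, 0b11110010) = 0b11111111.

C2 = 0b11111111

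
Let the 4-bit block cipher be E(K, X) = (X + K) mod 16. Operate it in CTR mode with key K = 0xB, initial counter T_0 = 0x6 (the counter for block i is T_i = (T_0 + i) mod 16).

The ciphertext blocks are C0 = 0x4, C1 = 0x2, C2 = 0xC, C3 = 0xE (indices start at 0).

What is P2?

CTR decryption: S_i = E(K, T_i) where T_i is the counter for block i; P_i = C_i ⊕ S_i.
P2: T = 0x8, S = E(K, T) = 0x3; 0xC ⊕ 0x3 = 0xF.

P2 = 0xF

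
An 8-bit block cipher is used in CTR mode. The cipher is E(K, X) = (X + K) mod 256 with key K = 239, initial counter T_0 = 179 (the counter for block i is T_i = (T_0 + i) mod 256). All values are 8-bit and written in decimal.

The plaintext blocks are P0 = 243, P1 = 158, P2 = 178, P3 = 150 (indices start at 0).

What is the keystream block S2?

CTR encryption: S_i = E(K, T_i) where T_i is the counter for block i; C_i = P_i ⊕ S_i.
C0: T = 179, S = E(K, T) = 162; 243 ⊕ 162 = 81.
C1: T = 180, S = E(K, T) = 163; 158 ⊕ 163 = 61.
C2: T = 181, S = E(K, T) = 164; 178 ⊕ 164 = 22.
So S2 = 164.

164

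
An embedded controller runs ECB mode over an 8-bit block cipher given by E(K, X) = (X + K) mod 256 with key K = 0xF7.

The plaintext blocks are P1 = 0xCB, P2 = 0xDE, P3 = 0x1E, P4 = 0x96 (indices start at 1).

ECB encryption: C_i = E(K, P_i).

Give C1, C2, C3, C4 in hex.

C1: E(K, 0xCB) = 0xC2.
C2: E(K, 0xDE) = 0xD5.
C3: E(K, 0x1E) = 0x15.
C4: E(K, 0x96) = 0x8D.

C1 = 0xC2, C2 = 0xD5, C3 = 0x15, C4 = 0x8D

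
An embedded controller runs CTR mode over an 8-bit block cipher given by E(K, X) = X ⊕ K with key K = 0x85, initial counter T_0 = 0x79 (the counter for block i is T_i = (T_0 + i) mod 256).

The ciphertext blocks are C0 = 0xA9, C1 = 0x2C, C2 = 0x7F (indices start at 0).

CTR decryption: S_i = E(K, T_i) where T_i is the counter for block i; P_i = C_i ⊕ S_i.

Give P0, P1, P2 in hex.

P0 = 0x55, P1 = 0xD3, P2 = 0x81

P0: T = 0x79, S = E(K, T) = 0xFC; 0xA9 ⊕ 0xFC = 0x55.
P1: T = 0x7A, S = E(K, T) = 0xFF; 0x2C ⊕ 0xFF = 0xD3.
P2: T = 0x7B, S = E(K, T) = 0xFE; 0x7F ⊕ 0xFE = 0x81.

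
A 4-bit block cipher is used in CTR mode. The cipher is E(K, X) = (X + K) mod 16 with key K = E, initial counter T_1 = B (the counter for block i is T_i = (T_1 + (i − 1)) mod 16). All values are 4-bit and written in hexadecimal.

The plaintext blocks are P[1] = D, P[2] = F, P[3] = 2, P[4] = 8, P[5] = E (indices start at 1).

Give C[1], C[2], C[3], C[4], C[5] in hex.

CTR encryption: S_i = E(K, T_i) where T_i is the counter for block i; C_i = P_i ⊕ S_i.
C[1]: T = B, S = E(K, T) = 9; D ⊕ 9 = 4.
C[2]: T = C, S = E(K, T) = A; F ⊕ A = 5.
C[3]: T = D, S = E(K, T) = B; 2 ⊕ B = 9.
C[4]: T = E, S = E(K, T) = C; 8 ⊕ C = 4.
C[5]: T = F, S = E(K, T) = D; E ⊕ D = 3.

C[1] = 4, C[2] = 5, C[3] = 9, C[4] = 4, C[5] = 3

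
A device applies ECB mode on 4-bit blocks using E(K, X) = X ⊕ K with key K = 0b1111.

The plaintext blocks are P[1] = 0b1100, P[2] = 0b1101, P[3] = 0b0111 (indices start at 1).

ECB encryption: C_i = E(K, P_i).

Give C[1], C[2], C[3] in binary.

C[1]: E(K, 0b1100) = 0b0011.
C[2]: E(K, 0b1101) = 0b0010.
C[3]: E(K, 0b0111) = 0b1000.

C[1] = 0b0011, C[2] = 0b0010, C[3] = 0b1000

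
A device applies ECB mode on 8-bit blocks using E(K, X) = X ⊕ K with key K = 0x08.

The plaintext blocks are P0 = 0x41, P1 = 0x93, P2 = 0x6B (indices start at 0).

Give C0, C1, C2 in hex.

ECB encryption: C_i = E(K, P_i).
C0: E(K, 0x41) = 0x49.
C1: E(K, 0x93) = 0x9B.
C2: E(K, 0x6B) = 0x63.

C0 = 0x49, C1 = 0x9B, C2 = 0x63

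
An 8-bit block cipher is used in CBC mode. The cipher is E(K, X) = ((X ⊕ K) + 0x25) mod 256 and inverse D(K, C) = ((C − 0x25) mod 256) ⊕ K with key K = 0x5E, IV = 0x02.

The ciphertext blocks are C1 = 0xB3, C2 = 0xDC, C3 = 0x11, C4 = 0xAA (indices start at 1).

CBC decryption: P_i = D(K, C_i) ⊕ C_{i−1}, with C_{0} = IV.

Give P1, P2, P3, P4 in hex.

P1 = 0xD2, P2 = 0x5A, P3 = 0x6E, P4 = 0xCA

P1: D(K, 0xB3) = 0xD0; 0xD0 ⊕ 0x02 = 0xD2.
P2: D(K, 0xDC) = 0xE9; 0xE9 ⊕ 0xB3 = 0x5A.
P3: D(K, 0x11) = 0xB2; 0xB2 ⊕ 0xDC = 0x6E.
P4: D(K, 0xAA) = 0xDB; 0xDB ⊕ 0x11 = 0xCA.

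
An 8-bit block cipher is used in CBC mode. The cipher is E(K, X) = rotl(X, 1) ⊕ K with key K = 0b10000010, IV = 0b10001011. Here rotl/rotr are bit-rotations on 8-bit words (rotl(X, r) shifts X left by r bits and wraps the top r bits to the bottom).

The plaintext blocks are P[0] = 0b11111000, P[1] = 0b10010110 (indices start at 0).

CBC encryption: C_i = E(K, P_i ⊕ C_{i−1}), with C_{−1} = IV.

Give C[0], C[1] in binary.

C[0] = 0b01100100, C[1] = 0b01100111

C[0]: P[0] ⊕ 0b10001011 = 0b01110011; E(K, 0b01110011) = 0b01100100.
C[1]: P[1] ⊕ 0b01100100 = 0b11110010; E(K, 0b11110010) = 0b01100111.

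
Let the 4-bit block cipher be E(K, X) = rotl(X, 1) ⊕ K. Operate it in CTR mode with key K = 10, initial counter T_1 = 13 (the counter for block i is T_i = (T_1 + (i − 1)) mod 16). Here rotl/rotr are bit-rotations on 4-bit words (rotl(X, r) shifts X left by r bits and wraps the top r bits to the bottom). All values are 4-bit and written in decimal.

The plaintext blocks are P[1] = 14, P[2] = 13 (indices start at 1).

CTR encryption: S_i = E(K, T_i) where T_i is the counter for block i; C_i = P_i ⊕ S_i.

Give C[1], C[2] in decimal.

C[1] = 15, C[2] = 10

C[1]: T = 13, S = E(K, T) = 1; 14 ⊕ 1 = 15.
C[2]: T = 14, S = E(K, T) = 7; 13 ⊕ 7 = 10.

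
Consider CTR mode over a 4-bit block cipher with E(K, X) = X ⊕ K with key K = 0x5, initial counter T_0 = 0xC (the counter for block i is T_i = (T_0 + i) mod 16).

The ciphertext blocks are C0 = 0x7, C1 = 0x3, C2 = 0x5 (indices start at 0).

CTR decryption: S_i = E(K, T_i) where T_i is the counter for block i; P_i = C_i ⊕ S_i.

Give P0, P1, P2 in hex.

P0 = 0xE, P1 = 0xB, P2 = 0xE

P0: T = 0xC, S = E(K, T) = 0x9; 0x7 ⊕ 0x9 = 0xE.
P1: T = 0xD, S = E(K, T) = 0x8; 0x3 ⊕ 0x8 = 0xB.
P2: T = 0xE, S = E(K, T) = 0xB; 0x5 ⊕ 0xB = 0xE.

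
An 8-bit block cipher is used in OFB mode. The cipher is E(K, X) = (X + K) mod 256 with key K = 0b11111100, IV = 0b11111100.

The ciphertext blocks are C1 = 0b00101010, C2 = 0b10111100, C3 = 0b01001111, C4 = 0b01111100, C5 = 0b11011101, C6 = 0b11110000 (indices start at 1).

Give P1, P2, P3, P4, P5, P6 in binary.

OFB decryption: S_i = E(K, S_{i−1}) with S_{0} = IV; P_i = C_i ⊕ S_i.
P1: S = E(K, 0b11111100) = 0b11111000; 0b00101010 ⊕ 0b11111000 = 0b11010010.
P2: S = E(K, 0b11111000) = 0b11110100; 0b10111100 ⊕ 0b11110100 = 0b01001000.
P3: S = E(K, 0b11110100) = 0b11110000; 0b01001111 ⊕ 0b11110000 = 0b10111111.
P4: S = E(K, 0b11110000) = 0b11101100; 0b01111100 ⊕ 0b11101100 = 0b10010000.
P5: S = E(K, 0b11101100) = 0b11101000; 0b11011101 ⊕ 0b11101000 = 0b00110101.
P6: S = E(K, 0b11101000) = 0b11100100; 0b11110000 ⊕ 0b11100100 = 0b00010100.

P1 = 0b11010010, P2 = 0b01001000, P3 = 0b10111111, P4 = 0b10010000, P5 = 0b00110101, P6 = 0b00010100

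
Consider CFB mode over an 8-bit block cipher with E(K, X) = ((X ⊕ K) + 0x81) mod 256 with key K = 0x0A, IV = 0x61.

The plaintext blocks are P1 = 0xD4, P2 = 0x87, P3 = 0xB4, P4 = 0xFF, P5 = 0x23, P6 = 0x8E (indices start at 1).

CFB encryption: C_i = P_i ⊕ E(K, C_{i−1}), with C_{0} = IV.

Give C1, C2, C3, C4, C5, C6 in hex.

C1 = 0x38, C2 = 0x34, C3 = 0x0B, C4 = 0x7D, C5 = 0xDB, C6 = 0xDC

C1: E(K, 0x61) = 0xEC; 0xD4 ⊕ 0xEC = 0x38.
C2: E(K, 0x38) = 0xB3; 0x87 ⊕ 0xB3 = 0x34.
C3: E(K, 0x34) = 0xBF; 0xB4 ⊕ 0xBF = 0x0B.
C4: E(K, 0x0B) = 0x82; 0xFF ⊕ 0x82 = 0x7D.
C5: E(K, 0x7D) = 0xF8; 0x23 ⊕ 0xF8 = 0xDB.
C6: E(K, 0xDB) = 0x52; 0x8E ⊕ 0x52 = 0xDC.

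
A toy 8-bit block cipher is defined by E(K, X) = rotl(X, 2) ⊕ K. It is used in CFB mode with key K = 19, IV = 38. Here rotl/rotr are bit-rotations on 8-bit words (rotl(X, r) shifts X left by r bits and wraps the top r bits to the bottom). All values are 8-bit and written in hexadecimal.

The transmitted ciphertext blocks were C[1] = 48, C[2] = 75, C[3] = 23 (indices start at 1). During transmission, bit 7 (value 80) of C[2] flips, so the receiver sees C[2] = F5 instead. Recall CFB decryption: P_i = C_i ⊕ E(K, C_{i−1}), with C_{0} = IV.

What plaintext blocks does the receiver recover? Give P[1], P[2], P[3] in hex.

Only C[2] changed, to F5. In CFB, a change in C_i flips the same bit in P_i and garbles P_{i+1}. Decrypting the received ciphertext:
P[1]: E(K, 38) = F9; 48 ⊕ F9 = B1.
P[2]: E(K, 48) = 38; F5 ⊕ 38 = CD.
P[3]: E(K, F5) = CE; 23 ⊕ CE = ED.
Blocks that differ from the original plaintext: P[2], P[3].

P[1] = B1, P[2] = CD, P[3] = ED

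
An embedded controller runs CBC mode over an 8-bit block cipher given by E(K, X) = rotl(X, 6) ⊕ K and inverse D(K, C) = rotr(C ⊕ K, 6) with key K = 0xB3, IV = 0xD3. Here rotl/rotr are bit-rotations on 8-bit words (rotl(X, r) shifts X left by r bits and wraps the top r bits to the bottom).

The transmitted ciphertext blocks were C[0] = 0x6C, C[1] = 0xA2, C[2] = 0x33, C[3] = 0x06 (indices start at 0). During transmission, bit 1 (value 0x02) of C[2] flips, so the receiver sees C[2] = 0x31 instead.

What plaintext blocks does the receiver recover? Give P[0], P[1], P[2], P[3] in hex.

P[0] = 0xAC, P[1] = 0x28, P[2] = 0xA8, P[3] = 0xE7

CBC decryption: P_i = D(K, C_i) ⊕ C_{i−1}, with C_{−1} = IV.
Only C[2] changed, to 0x31. In CBC, a change in C_i garbles P_i and flips the same bit in P_{i+1}. Decrypting the received ciphertext:
P[0]: D(K, 0x6C) = 0x7F; 0x7F ⊕ 0xD3 = 0xAC.
P[1]: D(K, 0xA2) = 0x44; 0x44 ⊕ 0x6C = 0x28.
P[2]: D(K, 0x31) = 0x0A; 0x0A ⊕ 0xA2 = 0xA8.
P[3]: D(K, 0x06) = 0xD6; 0xD6 ⊕ 0x31 = 0xE7.
Blocks that differ from the original plaintext: P[2], P[3].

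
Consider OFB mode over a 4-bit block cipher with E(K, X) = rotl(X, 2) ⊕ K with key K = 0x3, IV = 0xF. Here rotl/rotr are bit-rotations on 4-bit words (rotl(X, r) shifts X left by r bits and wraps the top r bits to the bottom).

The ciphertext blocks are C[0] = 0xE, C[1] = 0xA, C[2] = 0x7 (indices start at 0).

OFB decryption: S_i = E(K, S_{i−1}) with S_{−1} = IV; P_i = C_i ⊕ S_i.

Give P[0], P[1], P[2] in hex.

P[0] = 0x2, P[1] = 0xA, P[2] = 0x4

P[0]: S = E(K, 0xF) = 0xC; 0xE ⊕ 0xC = 0x2.
P[1]: S = E(K, 0xC) = 0x0; 0xA ⊕ 0x0 = 0xA.
P[2]: S = E(K, 0x0) = 0x3; 0x7 ⊕ 0x3 = 0x4.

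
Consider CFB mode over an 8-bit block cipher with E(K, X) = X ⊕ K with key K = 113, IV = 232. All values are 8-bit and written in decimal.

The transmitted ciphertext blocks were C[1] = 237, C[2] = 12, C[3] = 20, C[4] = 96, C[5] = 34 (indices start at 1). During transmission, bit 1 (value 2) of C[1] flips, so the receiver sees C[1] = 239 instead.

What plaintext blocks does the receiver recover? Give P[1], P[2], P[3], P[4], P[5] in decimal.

P[1] = 118, P[2] = 146, P[3] = 105, P[4] = 5, P[5] = 51

CFB decryption: P_i = C_i ⊕ E(K, C_{i−1}), with C_{0} = IV.
Only C[1] changed, to 239. In CFB, a change in C_i flips the same bit in P_i and garbles P_{i+1}. Decrypting the received ciphertext:
P[1]: E(K, 232) = 153; 239 ⊕ 153 = 118.
P[2]: E(K, 239) = 158; 12 ⊕ 158 = 146.
P[3]: E(K, 12) = 125; 20 ⊕ 125 = 105.
P[4]: E(K, 20) = 101; 96 ⊕ 101 = 5.
P[5]: E(K, 96) = 17; 34 ⊕ 17 = 51.
Blocks that differ from the original plaintext: P[1], P[2].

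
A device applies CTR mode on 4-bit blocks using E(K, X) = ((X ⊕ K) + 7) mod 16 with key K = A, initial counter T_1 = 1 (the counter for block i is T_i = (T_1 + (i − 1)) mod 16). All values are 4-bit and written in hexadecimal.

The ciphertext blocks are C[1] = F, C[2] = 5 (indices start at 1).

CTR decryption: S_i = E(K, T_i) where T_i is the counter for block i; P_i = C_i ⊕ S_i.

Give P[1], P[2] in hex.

P[1]: T = 1, S = E(K, T) = 2; F ⊕ 2 = D.
P[2]: T = 2, S = E(K, T) = F; 5 ⊕ F = A.

P[1] = D, P[2] = A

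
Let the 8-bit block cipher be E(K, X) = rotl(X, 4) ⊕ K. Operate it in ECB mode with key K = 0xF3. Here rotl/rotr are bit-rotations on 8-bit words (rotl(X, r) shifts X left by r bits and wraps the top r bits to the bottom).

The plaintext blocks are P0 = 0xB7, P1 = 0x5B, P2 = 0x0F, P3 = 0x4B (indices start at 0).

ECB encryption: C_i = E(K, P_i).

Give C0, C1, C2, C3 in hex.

C0: E(K, 0xB7) = 0x88.
C1: E(K, 0x5B) = 0x46.
C2: E(K, 0x0F) = 0x03.
C3: E(K, 0x4B) = 0x47.

C0 = 0x88, C1 = 0x46, C2 = 0x03, C3 = 0x47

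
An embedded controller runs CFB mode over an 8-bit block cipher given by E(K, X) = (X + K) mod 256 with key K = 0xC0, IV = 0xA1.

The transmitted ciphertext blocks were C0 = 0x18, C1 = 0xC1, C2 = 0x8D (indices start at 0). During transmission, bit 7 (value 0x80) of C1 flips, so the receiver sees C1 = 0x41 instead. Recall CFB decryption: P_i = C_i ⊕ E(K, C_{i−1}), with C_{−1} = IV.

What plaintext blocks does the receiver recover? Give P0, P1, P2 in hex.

Only C1 changed, to 0x41. In CFB, a change in C_i flips the same bit in P_i and garbles P_{i+1}. Decrypting the received ciphertext:
P0: E(K, 0xA1) = 0x61; 0x18 ⊕ 0x61 = 0x79.
P1: E(K, 0x18) = 0xD8; 0x41 ⊕ 0xD8 = 0x99.
P2: E(K, 0x41) = 0x01; 0x8D ⊕ 0x01 = 0x8C.
Blocks that differ from the original plaintext: P1, P2.

P0 = 0x79, P1 = 0x99, P2 = 0x8C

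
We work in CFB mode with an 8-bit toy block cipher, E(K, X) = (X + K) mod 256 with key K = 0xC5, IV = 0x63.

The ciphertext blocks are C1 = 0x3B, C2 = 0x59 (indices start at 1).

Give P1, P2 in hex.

CFB decryption: P_i = C_i ⊕ E(K, C_{i−1}), with C_{0} = IV.
P1: E(K, 0x63) = 0x28; 0x3B ⊕ 0x28 = 0x13.
P2: E(K, 0x3B) = 0x00; 0x59 ⊕ 0x00 = 0x59.

P1 = 0x13, P2 = 0x59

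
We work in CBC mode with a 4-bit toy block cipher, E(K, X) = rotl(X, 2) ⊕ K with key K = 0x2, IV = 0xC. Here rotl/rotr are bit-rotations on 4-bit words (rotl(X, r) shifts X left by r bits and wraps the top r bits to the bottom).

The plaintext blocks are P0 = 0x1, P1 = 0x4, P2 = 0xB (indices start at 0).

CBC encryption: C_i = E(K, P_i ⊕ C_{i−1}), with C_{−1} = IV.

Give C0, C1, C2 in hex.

C0: P0 ⊕ 0xC = 0xD; E(K, 0xD) = 0x5.
C1: P1 ⊕ 0x5 = 0x1; E(K, 0x1) = 0x6.
C2: P2 ⊕ 0x6 = 0xD; E(K, 0xD) = 0x5.

C0 = 0x5, C1 = 0x6, C2 = 0x5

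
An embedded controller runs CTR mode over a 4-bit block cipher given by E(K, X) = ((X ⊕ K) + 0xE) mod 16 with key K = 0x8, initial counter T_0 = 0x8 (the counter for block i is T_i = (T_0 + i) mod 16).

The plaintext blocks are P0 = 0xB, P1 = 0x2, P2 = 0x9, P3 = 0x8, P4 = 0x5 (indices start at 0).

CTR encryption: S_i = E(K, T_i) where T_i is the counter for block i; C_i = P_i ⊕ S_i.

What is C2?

C0: T = 0x8, S = E(K, T) = 0xE; 0xB ⊕ 0xE = 0x5.
C1: T = 0x9, S = E(K, T) = 0xF; 0x2 ⊕ 0xF = 0xD.
C2: T = 0xA, S = E(K, T) = 0x0; 0x9 ⊕ 0x0 = 0x9.

C2 = 0x9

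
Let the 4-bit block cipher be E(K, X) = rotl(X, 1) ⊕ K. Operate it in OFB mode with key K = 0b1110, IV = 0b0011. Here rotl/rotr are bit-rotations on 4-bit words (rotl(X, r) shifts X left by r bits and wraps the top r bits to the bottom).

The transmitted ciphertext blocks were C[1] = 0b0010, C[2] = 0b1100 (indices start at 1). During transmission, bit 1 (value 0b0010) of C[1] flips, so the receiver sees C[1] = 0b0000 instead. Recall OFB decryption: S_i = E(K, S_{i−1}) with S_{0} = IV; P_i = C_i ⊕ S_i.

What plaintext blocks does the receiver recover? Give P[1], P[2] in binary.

P[1] = 0b1000, P[2] = 0b0011

Only C[1] changed, to 0b0000. In OFB, a change in C_i flips the same bit in P_i only; the keystream is unaffected. Decrypting the received ciphertext:
P[1]: S = E(K, 0b0011) = 0b1000; 0b0000 ⊕ 0b1000 = 0b1000.
P[2]: S = E(K, 0b1000) = 0b1111; 0b1100 ⊕ 0b1111 = 0b0011.
Blocks that differ from the original plaintext: P[1].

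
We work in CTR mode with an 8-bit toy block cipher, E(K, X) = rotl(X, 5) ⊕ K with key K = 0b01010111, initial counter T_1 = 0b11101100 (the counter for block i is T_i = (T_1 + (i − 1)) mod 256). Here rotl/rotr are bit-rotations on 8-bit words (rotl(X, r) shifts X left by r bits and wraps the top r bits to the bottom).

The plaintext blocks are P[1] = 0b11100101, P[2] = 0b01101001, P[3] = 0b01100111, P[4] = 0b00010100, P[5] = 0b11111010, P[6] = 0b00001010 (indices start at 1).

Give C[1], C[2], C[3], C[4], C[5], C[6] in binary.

CTR encryption: S_i = E(K, T_i) where T_i is the counter for block i; C_i = P_i ⊕ S_i.
C[1]: T = 0b11101100, S = E(K, T) = 0b11001010; 0b11100101 ⊕ 0b11001010 = 0b00101111.
C[2]: T = 0b11101101, S = E(K, T) = 0b11101010; 0b01101001 ⊕ 0b11101010 = 0b10000011.
C[3]: T = 0b11101110, S = E(K, T) = 0b10001010; 0b01100111 ⊕ 0b10001010 = 0b11101101.
C[4]: T = 0b11101111, S = E(K, T) = 0b10101010; 0b00010100 ⊕ 0b10101010 = 0b10111110.
C[5]: T = 0b11110000, S = E(K, T) = 0b01001001; 0b11111010 ⊕ 0b01001001 = 0b10110011.
C[6]: T = 0b11110001, S = E(K, T) = 0b01101001; 0b00001010 ⊕ 0b01101001 = 0b01100011.

C[1] = 0b00101111, C[2] = 0b10000011, C[3] = 0b11101101, C[4] = 0b10111110, C[5] = 0b10110011, C[6] = 0b01100011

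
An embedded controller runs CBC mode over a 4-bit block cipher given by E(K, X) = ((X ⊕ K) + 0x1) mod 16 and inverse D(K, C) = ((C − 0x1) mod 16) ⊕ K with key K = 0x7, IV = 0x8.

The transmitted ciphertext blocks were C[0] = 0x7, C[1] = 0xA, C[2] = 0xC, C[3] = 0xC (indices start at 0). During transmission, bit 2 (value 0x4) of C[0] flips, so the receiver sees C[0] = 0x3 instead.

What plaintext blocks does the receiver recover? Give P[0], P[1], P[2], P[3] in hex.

P[0] = 0xD, P[1] = 0xD, P[2] = 0x6, P[3] = 0x0

CBC decryption: P_i = D(K, C_i) ⊕ C_{i−1}, with C_{−1} = IV.
Only C[0] changed, to 0x3. In CBC, a change in C_i garbles P_i and flips the same bit in P_{i+1}. Decrypting the received ciphertext:
P[0]: D(K, 0x3) = 0x5; 0x5 ⊕ 0x8 = 0xD.
P[1]: D(K, 0xA) = 0xE; 0xE ⊕ 0x3 = 0xD.
P[2]: D(K, 0xC) = 0xC; 0xC ⊕ 0xA = 0x6.
P[3]: D(K, 0xC) = 0xC; 0xC ⊕ 0xC = 0x0.
Blocks that differ from the original plaintext: P[0], P[1].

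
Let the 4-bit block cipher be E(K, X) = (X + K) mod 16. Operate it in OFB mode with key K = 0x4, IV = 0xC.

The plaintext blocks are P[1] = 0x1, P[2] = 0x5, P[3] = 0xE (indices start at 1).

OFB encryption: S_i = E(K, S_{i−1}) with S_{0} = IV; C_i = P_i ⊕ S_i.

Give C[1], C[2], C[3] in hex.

C[1]: S = E(K, 0xC) = 0x0; 0x1 ⊕ 0x0 = 0x1.
C[2]: S = E(K, 0x0) = 0x4; 0x5 ⊕ 0x4 = 0x1.
C[3]: S = E(K, 0x4) = 0x8; 0xE ⊕ 0x8 = 0x6.

C[1] = 0x1, C[2] = 0x1, C[3] = 0x6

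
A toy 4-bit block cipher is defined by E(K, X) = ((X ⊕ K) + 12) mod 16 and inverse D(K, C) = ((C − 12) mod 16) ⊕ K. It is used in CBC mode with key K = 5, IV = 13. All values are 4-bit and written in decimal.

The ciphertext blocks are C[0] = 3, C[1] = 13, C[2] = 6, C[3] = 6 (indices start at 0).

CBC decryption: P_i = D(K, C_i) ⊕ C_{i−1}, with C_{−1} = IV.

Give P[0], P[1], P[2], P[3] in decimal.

P[0]: D(K, 3) = 2; 2 ⊕ 13 = 15.
P[1]: D(K, 13) = 4; 4 ⊕ 3 = 7.
P[2]: D(K, 6) = 15; 15 ⊕ 13 = 2.
P[3]: D(K, 6) = 15; 15 ⊕ 6 = 9.

P[0] = 15, P[1] = 7, P[2] = 2, P[3] = 9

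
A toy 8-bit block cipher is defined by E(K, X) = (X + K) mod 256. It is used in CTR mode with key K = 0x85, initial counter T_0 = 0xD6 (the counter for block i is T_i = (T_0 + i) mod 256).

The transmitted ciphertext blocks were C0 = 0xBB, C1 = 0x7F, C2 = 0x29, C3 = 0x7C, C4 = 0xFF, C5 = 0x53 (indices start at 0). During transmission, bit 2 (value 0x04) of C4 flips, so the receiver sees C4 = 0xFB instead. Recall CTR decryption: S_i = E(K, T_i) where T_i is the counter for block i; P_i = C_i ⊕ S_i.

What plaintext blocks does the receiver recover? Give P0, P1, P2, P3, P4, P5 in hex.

Only C4 changed, to 0xFB. In CTR, a change in C_i flips the same bit in P_i only; the keystream is unaffected. Decrypting the received ciphertext:
P0: T = 0xD6, S = E(K, T) = 0x5B; 0xBB ⊕ 0x5B = 0xE0.
P1: T = 0xD7, S = E(K, T) = 0x5C; 0x7F ⊕ 0x5C = 0x23.
P2: T = 0xD8, S = E(K, T) = 0x5D; 0x29 ⊕ 0x5D = 0x74.
P3: T = 0xD9, S = E(K, T) = 0x5E; 0x7C ⊕ 0x5E = 0x22.
P4: T = 0xDA, S = E(K, T) = 0x5F; 0xFB ⊕ 0x5F = 0xA4.
P5: T = 0xDB, S = E(K, T) = 0x60; 0x53 ⊕ 0x60 = 0x33.
Blocks that differ from the original plaintext: P4.

P0 = 0xE0, P1 = 0x23, P2 = 0x74, P3 = 0x22, P4 = 0xA4, P5 = 0x33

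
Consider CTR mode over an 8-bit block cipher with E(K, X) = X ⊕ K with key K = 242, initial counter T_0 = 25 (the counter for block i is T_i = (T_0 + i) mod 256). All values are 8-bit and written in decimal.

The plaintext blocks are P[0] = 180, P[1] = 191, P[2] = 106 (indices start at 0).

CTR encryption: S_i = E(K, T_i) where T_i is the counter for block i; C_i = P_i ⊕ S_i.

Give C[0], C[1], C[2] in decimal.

C[0] = 95, C[1] = 87, C[2] = 131

C[0]: T = 25, S = E(K, T) = 235; 180 ⊕ 235 = 95.
C[1]: T = 26, S = E(K, T) = 232; 191 ⊕ 232 = 87.
C[2]: T = 27, S = E(K, T) = 233; 106 ⊕ 233 = 131.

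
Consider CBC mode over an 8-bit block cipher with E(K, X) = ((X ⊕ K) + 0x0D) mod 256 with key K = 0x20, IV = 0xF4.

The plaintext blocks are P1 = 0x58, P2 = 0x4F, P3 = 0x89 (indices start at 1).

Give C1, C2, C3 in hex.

CBC encryption: C_i = E(K, P_i ⊕ C_{i−1}), with C_{0} = IV.
C1: P1 ⊕ 0xF4 = 0xAC; E(K, 0xAC) = 0x99.
C2: P2 ⊕ 0x99 = 0xD6; E(K, 0xD6) = 0x03.
C3: P3 ⊕ 0x03 = 0x8A; E(K, 0x8A) = 0xB7.

C1 = 0x99, C2 = 0x03, C3 = 0xB7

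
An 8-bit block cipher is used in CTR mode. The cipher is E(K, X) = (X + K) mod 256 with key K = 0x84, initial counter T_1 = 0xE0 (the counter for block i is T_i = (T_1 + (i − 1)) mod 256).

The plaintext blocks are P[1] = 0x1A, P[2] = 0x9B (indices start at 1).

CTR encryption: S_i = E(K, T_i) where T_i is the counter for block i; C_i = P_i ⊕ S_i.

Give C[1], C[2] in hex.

C[1] = 0x7E, C[2] = 0xFE

C[1]: T = 0xE0, S = E(K, T) = 0x64; 0x1A ⊕ 0x64 = 0x7E.
C[2]: T = 0xE1, S = E(K, T) = 0x65; 0x9B ⊕ 0x65 = 0xFE.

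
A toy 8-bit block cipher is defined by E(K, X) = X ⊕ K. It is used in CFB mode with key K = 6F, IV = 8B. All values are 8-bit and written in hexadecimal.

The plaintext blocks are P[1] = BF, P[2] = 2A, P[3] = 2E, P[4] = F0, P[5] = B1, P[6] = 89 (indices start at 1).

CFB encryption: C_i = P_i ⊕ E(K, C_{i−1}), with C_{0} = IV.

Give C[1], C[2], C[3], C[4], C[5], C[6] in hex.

C[1] = 5B, C[2] = 1E, C[3] = 5F, C[4] = C0, C[5] = 1E, C[6] = F8

C[1]: E(K, 8B) = E4; BF ⊕ E4 = 5B.
C[2]: E(K, 5B) = 34; 2A ⊕ 34 = 1E.
C[3]: E(K, 1E) = 71; 2E ⊕ 71 = 5F.
C[4]: E(K, 5F) = 30; F0 ⊕ 30 = C0.
C[5]: E(K, C0) = AF; B1 ⊕ AF = 1E.
C[6]: E(K, 1E) = 71; 89 ⊕ 71 = F8.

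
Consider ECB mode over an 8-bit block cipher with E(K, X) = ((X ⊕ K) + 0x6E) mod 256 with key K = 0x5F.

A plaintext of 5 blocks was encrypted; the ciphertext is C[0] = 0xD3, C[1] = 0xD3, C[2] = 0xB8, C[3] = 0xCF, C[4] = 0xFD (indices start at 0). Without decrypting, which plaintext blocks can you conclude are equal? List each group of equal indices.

P[0] = P[1]

ECB encrypts each block independently with the same key, so equal ciphertext blocks imply equal plaintext blocks.
C[0] = C[1] = 0xD3, so P[0] = P[1].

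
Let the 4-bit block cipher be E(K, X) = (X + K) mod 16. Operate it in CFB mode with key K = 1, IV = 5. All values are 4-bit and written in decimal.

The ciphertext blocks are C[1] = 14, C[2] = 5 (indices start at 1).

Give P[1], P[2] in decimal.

CFB decryption: P_i = C_i ⊕ E(K, C_{i−1}), with C_{0} = IV.
P[1]: E(K, 5) = 6; 14 ⊕ 6 = 8.
P[2]: E(K, 14) = 15; 5 ⊕ 15 = 10.

P[1] = 8, P[2] = 10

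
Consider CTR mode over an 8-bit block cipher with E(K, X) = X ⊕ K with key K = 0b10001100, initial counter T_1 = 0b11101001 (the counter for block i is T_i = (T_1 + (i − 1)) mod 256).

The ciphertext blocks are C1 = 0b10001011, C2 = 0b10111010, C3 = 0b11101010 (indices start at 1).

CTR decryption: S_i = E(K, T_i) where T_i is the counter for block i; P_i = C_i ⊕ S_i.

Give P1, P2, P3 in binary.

P1: T = 0b11101001, S = E(K, T) = 0b01100101; 0b10001011 ⊕ 0b01100101 = 0b11101110.
P2: T = 0b11101010, S = E(K, T) = 0b01100110; 0b10111010 ⊕ 0b01100110 = 0b11011100.
P3: T = 0b11101011, S = E(K, T) = 0b01100111; 0b11101010 ⊕ 0b01100111 = 0b10001101.

P1 = 0b11101110, P2 = 0b11011100, P3 = 0b10001101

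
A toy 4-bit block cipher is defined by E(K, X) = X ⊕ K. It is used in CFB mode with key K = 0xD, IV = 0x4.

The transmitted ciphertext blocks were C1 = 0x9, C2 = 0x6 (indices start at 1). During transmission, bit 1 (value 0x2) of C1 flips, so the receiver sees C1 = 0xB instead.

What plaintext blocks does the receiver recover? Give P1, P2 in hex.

CFB decryption: P_i = C_i ⊕ E(K, C_{i−1}), with C_{0} = IV.
Only C1 changed, to 0xB. In CFB, a change in C_i flips the same bit in P_i and garbles P_{i+1}. Decrypting the received ciphertext:
P1: E(K, 0x4) = 0x9; 0xB ⊕ 0x9 = 0x2.
P2: E(K, 0xB) = 0x6; 0x6 ⊕ 0x6 = 0x0.
Blocks that differ from the original plaintext: P1, P2.

P1 = 0x2, P2 = 0x0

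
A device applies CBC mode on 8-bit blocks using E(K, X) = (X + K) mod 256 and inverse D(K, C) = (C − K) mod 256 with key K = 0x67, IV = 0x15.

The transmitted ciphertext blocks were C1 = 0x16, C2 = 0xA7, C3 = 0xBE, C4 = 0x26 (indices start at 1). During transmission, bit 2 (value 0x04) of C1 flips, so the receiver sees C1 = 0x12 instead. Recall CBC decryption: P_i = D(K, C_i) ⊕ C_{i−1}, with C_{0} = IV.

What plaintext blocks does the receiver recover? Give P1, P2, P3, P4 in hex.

P1 = 0xBE, P2 = 0x52, P3 = 0xF0, P4 = 0x01

Only C1 changed, to 0x12. In CBC, a change in C_i garbles P_i and flips the same bit in P_{i+1}. Decrypting the received ciphertext:
P1: D(K, 0x12) = 0xAB; 0xAB ⊕ 0x15 = 0xBE.
P2: D(K, 0xA7) = 0x40; 0x40 ⊕ 0x12 = 0x52.
P3: D(K, 0xBE) = 0x57; 0x57 ⊕ 0xA7 = 0xF0.
P4: D(K, 0x26) = 0xBF; 0xBF ⊕ 0xBE = 0x01.
Blocks that differ from the original plaintext: P1, P2.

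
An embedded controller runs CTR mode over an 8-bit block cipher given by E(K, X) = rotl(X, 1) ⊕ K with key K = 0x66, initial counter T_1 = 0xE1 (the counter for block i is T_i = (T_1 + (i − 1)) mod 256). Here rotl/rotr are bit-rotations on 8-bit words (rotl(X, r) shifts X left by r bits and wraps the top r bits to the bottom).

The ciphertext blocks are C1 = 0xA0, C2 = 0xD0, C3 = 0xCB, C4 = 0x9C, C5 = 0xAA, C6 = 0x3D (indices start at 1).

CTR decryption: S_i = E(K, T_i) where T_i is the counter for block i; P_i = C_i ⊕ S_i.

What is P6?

P6 = 0x96

P6: T = 0xE6, S = E(K, T) = 0xAB; 0x3D ⊕ 0xAB = 0x96.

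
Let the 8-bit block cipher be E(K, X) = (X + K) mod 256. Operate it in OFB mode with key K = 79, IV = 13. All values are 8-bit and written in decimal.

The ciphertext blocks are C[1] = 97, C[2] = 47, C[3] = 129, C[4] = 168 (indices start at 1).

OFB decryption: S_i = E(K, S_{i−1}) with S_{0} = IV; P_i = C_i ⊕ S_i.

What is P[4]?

P[4] = 225

P[1]: S = E(K, 13) = 92; 97 ⊕ 92 = 61.
P[2]: S = E(K, 92) = 171; 47 ⊕ 171 = 132.
P[3]: S = E(K, 171) = 250; 129 ⊕ 250 = 123.
P[4]: S = E(K, 250) = 73; 168 ⊕ 73 = 225.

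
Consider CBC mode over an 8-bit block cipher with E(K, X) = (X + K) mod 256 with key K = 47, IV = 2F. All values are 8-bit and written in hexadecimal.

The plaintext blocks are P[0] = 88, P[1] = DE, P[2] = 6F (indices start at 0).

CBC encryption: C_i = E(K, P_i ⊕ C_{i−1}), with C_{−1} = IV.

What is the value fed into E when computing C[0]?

A7

C[0]: P[0] ⊕ 2F = A7; E(K, A7) = EE.
So the input to E for block [0] is A7.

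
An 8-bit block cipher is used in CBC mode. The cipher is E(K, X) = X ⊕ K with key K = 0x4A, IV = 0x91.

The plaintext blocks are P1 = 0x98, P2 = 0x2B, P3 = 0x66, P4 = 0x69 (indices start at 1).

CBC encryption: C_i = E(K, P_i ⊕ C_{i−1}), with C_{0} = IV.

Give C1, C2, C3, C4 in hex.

C1: P1 ⊕ 0x91 = 0x09; E(K, 0x09) = 0x43.
C2: P2 ⊕ 0x43 = 0x68; E(K, 0x68) = 0x22.
C3: P3 ⊕ 0x22 = 0x44; E(K, 0x44) = 0x0E.
C4: P4 ⊕ 0x0E = 0x67; E(K, 0x67) = 0x2D.

C1 = 0x43, C2 = 0x22, C3 = 0x0E, C4 = 0x2D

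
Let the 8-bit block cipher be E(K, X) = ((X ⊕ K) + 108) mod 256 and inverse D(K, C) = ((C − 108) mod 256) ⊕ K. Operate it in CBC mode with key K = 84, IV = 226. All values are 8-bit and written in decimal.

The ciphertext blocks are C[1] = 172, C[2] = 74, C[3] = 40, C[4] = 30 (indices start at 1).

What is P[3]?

P[3] = 162

CBC decryption: P_i = D(K, C_i) ⊕ C_{i−1}, with C_{0} = IV.
P[3]: D(K, 40) = 232; 232 ⊕ 74 = 162.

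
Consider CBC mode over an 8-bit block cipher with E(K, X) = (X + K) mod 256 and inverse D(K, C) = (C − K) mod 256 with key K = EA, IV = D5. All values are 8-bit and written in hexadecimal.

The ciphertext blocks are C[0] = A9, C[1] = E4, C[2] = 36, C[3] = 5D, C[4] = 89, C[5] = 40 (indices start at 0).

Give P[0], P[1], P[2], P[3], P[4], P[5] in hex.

CBC decryption: P_i = D(K, C_i) ⊕ C_{i−1}, with C_{−1} = IV.
P[0]: D(K, A9) = BF; BF ⊕ D5 = 6A.
P[1]: D(K, E4) = FA; FA ⊕ A9 = 53.
P[2]: D(K, 36) = 4C; 4C ⊕ E4 = A8.
P[3]: D(K, 5D) = 73; 73 ⊕ 36 = 45.
P[4]: D(K, 89) = 9F; 9F ⊕ 5D = C2.
P[5]: D(K, 40) = 56; 56 ⊕ 89 = DF.

P[0] = 6A, P[1] = 53, P[2] = A8, P[3] = 45, P[4] = C2, P[5] = DF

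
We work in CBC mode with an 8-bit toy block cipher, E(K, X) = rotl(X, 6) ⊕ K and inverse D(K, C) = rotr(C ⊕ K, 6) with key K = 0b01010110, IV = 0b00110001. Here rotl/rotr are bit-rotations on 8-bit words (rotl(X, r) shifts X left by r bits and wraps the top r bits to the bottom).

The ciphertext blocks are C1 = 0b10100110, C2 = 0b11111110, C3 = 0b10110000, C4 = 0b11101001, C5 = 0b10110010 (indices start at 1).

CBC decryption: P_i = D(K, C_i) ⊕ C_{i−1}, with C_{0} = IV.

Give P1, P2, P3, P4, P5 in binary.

P1: D(K, 0b10100110) = 0b11000011; 0b11000011 ⊕ 0b00110001 = 0b11110010.
P2: D(K, 0b11111110) = 0b10100010; 0b10100010 ⊕ 0b10100110 = 0b00000100.
P3: D(K, 0b10110000) = 0b10011011; 0b10011011 ⊕ 0b11111110 = 0b01100101.
P4: D(K, 0b11101001) = 0b11111110; 0b11111110 ⊕ 0b10110000 = 0b01001110.
P5: D(K, 0b10110010) = 0b10010011; 0b10010011 ⊕ 0b11101001 = 0b01111010.

P1 = 0b11110010, P2 = 0b00000100, P3 = 0b01100101, P4 = 0b01001110, P5 = 0b01111010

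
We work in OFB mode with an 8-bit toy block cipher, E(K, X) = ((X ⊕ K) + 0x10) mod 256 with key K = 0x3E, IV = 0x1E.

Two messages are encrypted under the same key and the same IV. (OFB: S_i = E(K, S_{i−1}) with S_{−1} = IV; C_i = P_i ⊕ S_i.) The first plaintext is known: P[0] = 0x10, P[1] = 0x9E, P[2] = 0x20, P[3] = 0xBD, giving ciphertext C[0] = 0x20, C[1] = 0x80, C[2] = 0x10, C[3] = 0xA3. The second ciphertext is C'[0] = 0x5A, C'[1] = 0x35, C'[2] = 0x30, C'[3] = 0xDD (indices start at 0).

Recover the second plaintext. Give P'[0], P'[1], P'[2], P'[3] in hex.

P'[0] = 0x6A, P'[1] = 0x2B, P'[2] = 0x00, P'[3] = 0xC3

In OFB with a reused IV, both messages share the same keystream S_i, so C_i ⊕ C'_i = P_i ⊕ P'_i and thus P'_i = P_i ⊕ C_i ⊕ C'_i.
P'[0]: 0x10 ⊕ 0x20 ⊕ 0x5A = 0x6A.
P'[1]: 0x9E ⊕ 0x80 ⊕ 0x35 = 0x2B.
P'[2]: 0x20 ⊕ 0x10 ⊕ 0x30 = 0x00.
P'[3]: 0xBD ⊕ 0xA3 ⊕ 0xDD = 0xC3.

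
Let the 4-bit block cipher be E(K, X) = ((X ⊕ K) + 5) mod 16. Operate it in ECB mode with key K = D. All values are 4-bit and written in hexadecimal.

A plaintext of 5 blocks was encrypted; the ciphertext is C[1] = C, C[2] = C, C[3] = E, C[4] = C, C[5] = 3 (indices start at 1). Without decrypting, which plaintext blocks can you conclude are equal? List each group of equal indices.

ECB encrypts each block independently with the same key, so equal ciphertext blocks imply equal plaintext blocks.
C[1] = C[2] = C[4] = C, so P[1] = P[2] = P[4].

P[1] = P[2] = P[4]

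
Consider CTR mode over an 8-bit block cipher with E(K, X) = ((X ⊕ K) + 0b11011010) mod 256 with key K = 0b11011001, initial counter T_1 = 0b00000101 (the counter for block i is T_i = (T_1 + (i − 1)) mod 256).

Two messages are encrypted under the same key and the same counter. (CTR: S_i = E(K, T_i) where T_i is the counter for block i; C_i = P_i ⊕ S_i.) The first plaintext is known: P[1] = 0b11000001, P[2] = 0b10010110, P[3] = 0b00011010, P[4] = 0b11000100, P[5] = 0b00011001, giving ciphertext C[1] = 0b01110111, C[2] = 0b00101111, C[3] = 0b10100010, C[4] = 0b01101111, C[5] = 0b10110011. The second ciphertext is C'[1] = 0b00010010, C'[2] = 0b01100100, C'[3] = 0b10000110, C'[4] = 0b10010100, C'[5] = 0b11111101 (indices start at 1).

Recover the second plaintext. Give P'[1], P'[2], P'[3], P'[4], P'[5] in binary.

P'[1] = 0b10100100, P'[2] = 0b11011101, P'[3] = 0b00111110, P'[4] = 0b00111111, P'[5] = 0b01010111

In CTR with a reused counter, both messages share the same keystream S_i, so C_i ⊕ C'_i = P_i ⊕ P'_i and thus P'_i = P_i ⊕ C_i ⊕ C'_i.
P'[1]: 0b11000001 ⊕ 0b01110111 ⊕ 0b00010010 = 0b10100100.
P'[2]: 0b10010110 ⊕ 0b00101111 ⊕ 0b01100100 = 0b11011101.
P'[3]: 0b00011010 ⊕ 0b10100010 ⊕ 0b10000110 = 0b00111110.
P'[4]: 0b11000100 ⊕ 0b01101111 ⊕ 0b10010100 = 0b00111111.
P'[5]: 0b00011001 ⊕ 0b10110011 ⊕ 0b11111101 = 0b01010111.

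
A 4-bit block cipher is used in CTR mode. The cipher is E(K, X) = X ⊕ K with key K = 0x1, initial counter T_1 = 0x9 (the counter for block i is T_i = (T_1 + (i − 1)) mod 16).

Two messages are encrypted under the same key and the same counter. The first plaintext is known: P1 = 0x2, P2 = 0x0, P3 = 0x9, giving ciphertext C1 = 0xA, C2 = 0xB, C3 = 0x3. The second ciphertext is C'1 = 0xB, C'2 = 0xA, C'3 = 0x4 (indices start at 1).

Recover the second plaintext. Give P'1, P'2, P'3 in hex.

In CTR with a reused counter, both messages share the same keystream S_i, so C_i ⊕ C'_i = P_i ⊕ P'_i and thus P'_i = P_i ⊕ C_i ⊕ C'_i.
P'1: 0x2 ⊕ 0xA ⊕ 0xB = 0x3.
P'2: 0x0 ⊕ 0xB ⊕ 0xA = 0x1.
P'3: 0x9 ⊕ 0x3 ⊕ 0x4 = 0xE.

P'1 = 0x3, P'2 = 0x1, P'3 = 0xE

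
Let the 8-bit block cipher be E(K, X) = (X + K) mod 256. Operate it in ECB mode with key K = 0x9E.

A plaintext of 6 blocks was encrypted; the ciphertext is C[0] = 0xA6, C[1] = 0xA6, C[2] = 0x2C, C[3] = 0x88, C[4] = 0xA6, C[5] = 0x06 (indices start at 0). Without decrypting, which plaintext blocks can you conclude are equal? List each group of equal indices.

P[0] = P[1] = P[4]

ECB encrypts each block independently with the same key, so equal ciphertext blocks imply equal plaintext blocks.
C[0] = C[1] = C[4] = 0xA6, so P[0] = P[1] = P[4].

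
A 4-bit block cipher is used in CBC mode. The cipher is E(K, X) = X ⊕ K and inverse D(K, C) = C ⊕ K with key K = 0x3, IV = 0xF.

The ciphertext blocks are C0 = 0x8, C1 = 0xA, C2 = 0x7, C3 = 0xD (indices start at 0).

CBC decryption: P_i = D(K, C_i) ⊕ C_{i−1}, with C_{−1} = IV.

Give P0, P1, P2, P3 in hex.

P0: D(K, 0x8) = 0xB; 0xB ⊕ 0xF = 0x4.
P1: D(K, 0xA) = 0x9; 0x9 ⊕ 0x8 = 0x1.
P2: D(K, 0x7) = 0x4; 0x4 ⊕ 0xA = 0xE.
P3: D(K, 0xD) = 0xE; 0xE ⊕ 0x7 = 0x9.

P0 = 0x4, P1 = 0x1, P2 = 0xE, P3 = 0x9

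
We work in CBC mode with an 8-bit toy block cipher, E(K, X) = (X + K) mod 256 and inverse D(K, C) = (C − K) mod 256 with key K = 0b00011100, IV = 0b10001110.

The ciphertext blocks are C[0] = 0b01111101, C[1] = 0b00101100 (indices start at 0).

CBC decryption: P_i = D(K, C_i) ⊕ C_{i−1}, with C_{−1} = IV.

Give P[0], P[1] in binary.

P[0] = 0b11101111, P[1] = 0b01101101

P[0]: D(K, 0b01111101) = 0b01100001; 0b01100001 ⊕ 0b10001110 = 0b11101111.
P[1]: D(K, 0b00101100) = 0b00010000; 0b00010000 ⊕ 0b01111101 = 0b01101101.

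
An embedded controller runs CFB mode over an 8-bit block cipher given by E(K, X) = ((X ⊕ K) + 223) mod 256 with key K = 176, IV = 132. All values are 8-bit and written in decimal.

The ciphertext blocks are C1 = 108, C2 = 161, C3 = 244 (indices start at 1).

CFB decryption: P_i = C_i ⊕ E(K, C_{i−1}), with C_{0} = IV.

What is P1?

P1 = 127

P1: E(K, 132) = 19; 108 ⊕ 19 = 127.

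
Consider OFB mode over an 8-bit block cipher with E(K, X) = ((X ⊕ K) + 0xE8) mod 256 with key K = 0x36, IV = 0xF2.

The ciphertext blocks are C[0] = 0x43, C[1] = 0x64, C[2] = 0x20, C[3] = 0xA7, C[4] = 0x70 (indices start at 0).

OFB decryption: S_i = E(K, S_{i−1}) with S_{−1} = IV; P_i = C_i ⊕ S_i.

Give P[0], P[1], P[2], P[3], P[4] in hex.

P[0] = 0xEF, P[1] = 0xE6, P[2] = 0xBC, P[3] = 0x35, P[4] = 0xFC

P[0]: S = E(K, 0xF2) = 0xAC; 0x43 ⊕ 0xAC = 0xEF.
P[1]: S = E(K, 0xAC) = 0x82; 0x64 ⊕ 0x82 = 0xE6.
P[2]: S = E(K, 0x82) = 0x9C; 0x20 ⊕ 0x9C = 0xBC.
P[3]: S = E(K, 0x9C) = 0x92; 0xA7 ⊕ 0x92 = 0x35.
P[4]: S = E(K, 0x92) = 0x8C; 0x70 ⊕ 0x8C = 0xFC.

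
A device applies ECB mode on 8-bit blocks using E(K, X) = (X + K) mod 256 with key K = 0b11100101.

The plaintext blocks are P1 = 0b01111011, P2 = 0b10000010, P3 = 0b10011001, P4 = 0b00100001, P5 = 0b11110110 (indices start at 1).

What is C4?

ECB encryption: C_i = E(K, P_i).
C4: E(K, 0b00100001) = 0b00000110.

C4 = 0b00000110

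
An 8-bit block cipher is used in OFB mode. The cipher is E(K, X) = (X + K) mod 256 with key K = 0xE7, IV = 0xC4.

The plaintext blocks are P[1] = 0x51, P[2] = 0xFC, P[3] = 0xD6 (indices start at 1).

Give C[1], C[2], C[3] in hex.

C[1] = 0xFA, C[2] = 0x6E, C[3] = 0xAF

OFB encryption: S_i = E(K, S_{i−1}) with S_{0} = IV; C_i = P_i ⊕ S_i.
C[1]: S = E(K, 0xC4) = 0xAB; 0x51 ⊕ 0xAB = 0xFA.
C[2]: S = E(K, 0xAB) = 0x92; 0xFC ⊕ 0x92 = 0x6E.
C[3]: S = E(K, 0x92) = 0x79; 0xD6 ⊕ 0x79 = 0xAF.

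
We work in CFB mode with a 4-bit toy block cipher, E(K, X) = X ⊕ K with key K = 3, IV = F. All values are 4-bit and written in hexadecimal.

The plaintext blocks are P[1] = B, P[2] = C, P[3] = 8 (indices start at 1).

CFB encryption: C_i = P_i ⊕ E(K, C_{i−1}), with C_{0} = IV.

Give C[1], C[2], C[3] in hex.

C[1] = 7, C[2] = 8, C[3] = 3

C[1]: E(K, F) = C; B ⊕ C = 7.
C[2]: E(K, 7) = 4; C ⊕ 4 = 8.
C[3]: E(K, 8) = B; 8 ⊕ B = 3.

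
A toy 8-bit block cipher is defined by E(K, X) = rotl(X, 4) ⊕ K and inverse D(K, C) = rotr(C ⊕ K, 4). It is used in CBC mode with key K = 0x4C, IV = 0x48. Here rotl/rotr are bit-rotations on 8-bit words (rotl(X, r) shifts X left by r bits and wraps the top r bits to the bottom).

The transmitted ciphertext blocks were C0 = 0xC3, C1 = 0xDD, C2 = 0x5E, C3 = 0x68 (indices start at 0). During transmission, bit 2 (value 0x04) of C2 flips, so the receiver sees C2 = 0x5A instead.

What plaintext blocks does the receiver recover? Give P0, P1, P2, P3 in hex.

P0 = 0xB0, P1 = 0xDA, P2 = 0xBC, P3 = 0x18

CBC decryption: P_i = D(K, C_i) ⊕ C_{i−1}, with C_{−1} = IV.
Only C2 changed, to 0x5A. In CBC, a change in C_i garbles P_i and flips the same bit in P_{i+1}. Decrypting the received ciphertext:
P0: D(K, 0xC3) = 0xF8; 0xF8 ⊕ 0x48 = 0xB0.
P1: D(K, 0xDD) = 0x19; 0x19 ⊕ 0xC3 = 0xDA.
P2: D(K, 0x5A) = 0x61; 0x61 ⊕ 0xDD = 0xBC.
P3: D(K, 0x68) = 0x42; 0x42 ⊕ 0x5A = 0x18.
Blocks that differ from the original plaintext: P2, P3.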